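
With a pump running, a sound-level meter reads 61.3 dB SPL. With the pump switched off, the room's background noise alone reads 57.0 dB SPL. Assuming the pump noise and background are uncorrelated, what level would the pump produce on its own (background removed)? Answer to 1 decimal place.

59.3 dB SPL

Subtract intensities: L_src = 10·log₁₀(10^(L_total/10) − 10^(L_bg/10)).
L_src = 10·log₁₀(10^(61.3/10) − 10^(57.0/10)) = 10·log₁₀(847800) = 59.3 dB SPL.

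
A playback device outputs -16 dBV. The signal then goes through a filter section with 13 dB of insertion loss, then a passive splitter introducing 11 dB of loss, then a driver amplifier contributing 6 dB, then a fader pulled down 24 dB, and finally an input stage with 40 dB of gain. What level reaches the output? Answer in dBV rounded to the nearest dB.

Gain stages sum in dB:
-16 − 13 − 11 + 6 − 24 + 40 = -18 dBV.

-18 dBV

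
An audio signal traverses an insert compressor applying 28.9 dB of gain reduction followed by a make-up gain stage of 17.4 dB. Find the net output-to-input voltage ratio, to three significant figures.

Net gain = (−28.9) + 17.4 = -11.5 dB.
Voltage ratio = 10^(-11.5/20) = 0.266.

0.266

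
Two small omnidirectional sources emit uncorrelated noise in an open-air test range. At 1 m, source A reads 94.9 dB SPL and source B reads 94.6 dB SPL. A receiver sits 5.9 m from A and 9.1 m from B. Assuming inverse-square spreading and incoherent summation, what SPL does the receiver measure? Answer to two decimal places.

At the listener: L_A = 94.9 − 20·log₁₀(5.9) = 79.483 dB; L_B = 94.6 − 20·log₁₀(9.1) = 75.419 dB.
Combined: 10·log₁₀(10^(79.483/10)+10^(75.419/10)) = 80.92 dB SPL.

80.92 dB SPL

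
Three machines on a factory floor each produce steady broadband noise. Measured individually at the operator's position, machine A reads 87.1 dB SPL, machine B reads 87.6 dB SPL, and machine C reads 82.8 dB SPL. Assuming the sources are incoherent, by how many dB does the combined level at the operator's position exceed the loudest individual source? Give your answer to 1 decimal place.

3.5 dB

Uncorrelated sources add in intensity (power), not in dB.
L_total = 10·log₁₀(10^(87.1/10) + 10^(87.6/10) + 10^(82.8/10)) = 91.07 dB SPL.
Excess over the loudest (87.6 dB): 91.07 − 87.6 = 3.5 dB.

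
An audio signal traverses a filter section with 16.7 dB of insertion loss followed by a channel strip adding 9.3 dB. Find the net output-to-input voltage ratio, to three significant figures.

Net gain = (−16.7) + 9.3 = -7.4 dB.
Voltage ratio = 10^(-7.4/20) = 0.427.

0.427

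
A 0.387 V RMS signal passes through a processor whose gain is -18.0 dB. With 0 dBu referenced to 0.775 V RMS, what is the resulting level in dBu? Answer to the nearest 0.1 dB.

-24.0 dBu

Input level: 20·log₁₀(0.387/0.775) = -6.03 dBu.
Output: -6.03 − 18.0 = -24.0 dBu.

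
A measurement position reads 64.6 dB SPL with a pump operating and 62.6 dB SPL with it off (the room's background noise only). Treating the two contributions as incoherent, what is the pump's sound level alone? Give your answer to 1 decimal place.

60.3 dB SPL

Background correction is a power subtraction:
L_src = 10·log₁₀(10^(64.6/10) − 10^(62.6/10)) = 10·log₁₀(1064000) = 60.3 dB SPL.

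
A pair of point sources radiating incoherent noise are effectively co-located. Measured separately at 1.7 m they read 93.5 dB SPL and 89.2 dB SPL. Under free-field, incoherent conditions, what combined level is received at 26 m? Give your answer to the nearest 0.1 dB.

Combined at 1.7 m: 10·log₁₀(10^(93.5/10)+10^(89.2/10)) = 94.87 dB SPL.
Then apply −20·log₁₀(26/1.7) = -23.69 dB → 71.2 dB SPL.

71.2 dB SPL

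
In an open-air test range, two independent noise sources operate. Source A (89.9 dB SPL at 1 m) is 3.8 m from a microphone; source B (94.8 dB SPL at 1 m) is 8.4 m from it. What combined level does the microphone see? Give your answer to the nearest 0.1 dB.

At the listener: L_A = 89.9 − 20·log₁₀(3.8) = 78.30 dB; L_B = 94.8 − 20·log₁₀(8.4) = 76.31 dB.
Combined: 10·log₁₀(10^(78.30/10)+10^(76.31/10)) = 80.4 dB SPL.

80.4 dB SPL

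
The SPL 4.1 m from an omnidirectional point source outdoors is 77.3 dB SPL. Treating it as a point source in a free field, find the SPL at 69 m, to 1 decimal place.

Free-field point source: level drops by 20·log₁₀ of the distance ratio.
ΔL = −20·log₁₀(69/4.1) = -24.52 dB, so L₂ = 77.3 + (-24.52) = 52.8 dB SPL.

52.8 dB SPL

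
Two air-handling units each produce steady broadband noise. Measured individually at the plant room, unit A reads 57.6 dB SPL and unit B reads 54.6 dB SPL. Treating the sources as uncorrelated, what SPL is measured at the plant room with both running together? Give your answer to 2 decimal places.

59.36 dB SPL

Incoherent sources sum as intensities:
L_total = 10·log₁₀(10^(57.6/10) + 10^(54.6/10)) = 10·log₁₀(863800) = 59.36 dB SPL.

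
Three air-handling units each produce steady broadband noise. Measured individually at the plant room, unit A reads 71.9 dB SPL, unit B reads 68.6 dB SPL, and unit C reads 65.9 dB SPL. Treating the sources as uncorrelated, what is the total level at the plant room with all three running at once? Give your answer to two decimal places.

74.25 dB SPL

Uncorrelated sources add in intensity (power), not in dB.
L_total = 10·log₁₀(10^(71.9/10) + 10^(68.6/10) + 10^(65.9/10)) = 10·log₁₀(26620000) = 74.25 dB SPL.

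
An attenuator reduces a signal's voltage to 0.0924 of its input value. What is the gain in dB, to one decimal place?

-20.7 dB

For a voltage ratio, dB = 20·log₁₀(V₂/V₁).
20·log₁₀(0.0924) = -20.7 dB.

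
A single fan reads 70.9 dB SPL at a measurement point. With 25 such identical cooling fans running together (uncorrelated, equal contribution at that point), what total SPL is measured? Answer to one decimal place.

84.9 dB SPL

25 equal incoherent sources raise the level by 10·log₁₀(25) = 13.98 dB.
L_total = 70.9 + 13.98 = 84.9 dB SPL.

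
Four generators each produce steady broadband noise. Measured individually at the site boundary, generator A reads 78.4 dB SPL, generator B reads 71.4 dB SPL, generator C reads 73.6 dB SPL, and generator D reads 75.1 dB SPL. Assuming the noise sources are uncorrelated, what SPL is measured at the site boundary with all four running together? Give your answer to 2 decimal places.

Uncorrelated sources add in intensity (power), not in dB.
L_total = 10·log₁₀(10^(78.4/10) + 10^(71.4/10) + 10^(73.6/10) + 10^(75.1/10)) = 10·log₁₀(138300000) = 81.41 dB SPL.

81.41 dB SPL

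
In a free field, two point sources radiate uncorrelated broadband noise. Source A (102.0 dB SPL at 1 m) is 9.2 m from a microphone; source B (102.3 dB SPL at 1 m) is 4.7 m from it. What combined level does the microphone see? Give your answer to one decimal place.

89.8 dB SPL

At the listener: L_A = 102.0 − 20·log₁₀(9.2) = 82.72 dB; L_B = 102.3 − 20·log₁₀(4.7) = 88.86 dB.
Combined: 10·log₁₀(10^(82.72/10)+10^(88.86/10)) = 89.8 dB SPL.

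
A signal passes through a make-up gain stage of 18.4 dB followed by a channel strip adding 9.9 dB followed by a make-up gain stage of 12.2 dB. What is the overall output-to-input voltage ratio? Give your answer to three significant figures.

Net gain = 18.4 + 9.9 + 12.2 = 40.5 dB.
Voltage ratio = 10^(40.5/20) = 106.

106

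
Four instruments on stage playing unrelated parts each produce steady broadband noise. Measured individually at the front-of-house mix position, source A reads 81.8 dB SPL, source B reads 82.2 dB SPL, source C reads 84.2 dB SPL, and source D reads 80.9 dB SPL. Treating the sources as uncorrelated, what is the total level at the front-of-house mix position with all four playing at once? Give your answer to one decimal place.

Incoherent sources sum as intensities:
L_total = 10·log₁₀(10^(81.8/10) + 10^(82.2/10) + 10^(84.2/10) + 10^(80.9/10)) = 10·log₁₀(703400000) = 88.5 dB SPL.

88.5 dB SPL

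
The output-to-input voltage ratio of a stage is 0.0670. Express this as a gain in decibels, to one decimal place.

-23.5 dB

For a voltage ratio, dB = 20·log₁₀(V₂/V₁).
20·log₁₀(0.0670) = -23.5 dB.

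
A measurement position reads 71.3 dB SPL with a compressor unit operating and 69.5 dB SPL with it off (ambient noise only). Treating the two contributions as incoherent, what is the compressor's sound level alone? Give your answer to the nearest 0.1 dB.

66.6 dB SPL

Subtract intensities: L_src = 10·log₁₀(10^(L_total/10) − 10^(L_bg/10)).
L_src = 10·log₁₀(10^(71.3/10) − 10^(69.5/10)) = 10·log₁₀(4577000) = 66.6 dB SPL.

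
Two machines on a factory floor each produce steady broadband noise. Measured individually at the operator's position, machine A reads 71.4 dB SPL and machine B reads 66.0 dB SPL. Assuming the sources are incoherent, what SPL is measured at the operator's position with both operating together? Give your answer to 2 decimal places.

Add the sources as powers (linear), then convert back to dB:
L_total = 10·log₁₀(10^(71.4/10) + 10^(66.0/10)) = 10·log₁₀(17780000) = 72.50 dB SPL.

72.50 dB SPL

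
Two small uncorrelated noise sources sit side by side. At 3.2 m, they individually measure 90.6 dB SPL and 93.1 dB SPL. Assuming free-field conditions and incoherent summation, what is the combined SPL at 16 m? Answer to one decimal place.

Combined at 3.2 m: 10·log₁₀(10^(90.6/10)+10^(93.1/10)) = 95.04 dB SPL.
Then apply −20·log₁₀(16/3.2) = -13.98 dB → 81.1 dB SPL.

81.1 dB SPL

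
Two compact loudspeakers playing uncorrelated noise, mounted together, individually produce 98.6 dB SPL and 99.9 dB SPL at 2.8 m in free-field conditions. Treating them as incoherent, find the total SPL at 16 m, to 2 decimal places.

87.17 dB SPL

Combined at 2.8 m: 10·log₁₀(10^(98.6/10)+10^(99.9/10)) = 102.309 dB SPL.
Then apply −20·log₁₀(16/2.8) = -15.139 dB → 87.17 dB SPL.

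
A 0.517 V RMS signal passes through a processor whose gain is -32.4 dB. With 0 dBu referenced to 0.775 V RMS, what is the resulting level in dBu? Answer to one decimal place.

Input level: 20·log₁₀(0.517/0.775) = -3.52 dBu.
Output: -3.52 − 32.4 = -35.9 dBu.

-35.9 dBu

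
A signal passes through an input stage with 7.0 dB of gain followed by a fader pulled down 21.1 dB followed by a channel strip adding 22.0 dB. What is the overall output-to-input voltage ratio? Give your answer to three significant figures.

2.48

Net gain = 7.0 + (−21.1) + 22.0 = 7.9 dB.
Voltage ratio = 10^(7.9/20) = 2.48.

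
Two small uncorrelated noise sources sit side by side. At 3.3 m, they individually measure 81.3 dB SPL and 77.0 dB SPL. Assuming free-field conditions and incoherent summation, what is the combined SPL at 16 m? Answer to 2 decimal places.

Combined at 3.3 m: 10·log₁₀(10^(81.3/10)+10^(77.0/10)) = 82.672 dB SPL.
Then apply −20·log₁₀(16/3.3) = -13.712 dB → 68.96 dB SPL.

68.96 dB SPL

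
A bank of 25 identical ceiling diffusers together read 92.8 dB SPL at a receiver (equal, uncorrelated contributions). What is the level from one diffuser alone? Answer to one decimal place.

78.8 dB SPL

25 equal incoherent sources add 10·log₁₀(25) = 13.98 dB over one source.
L_one = 92.8 − 13.98 = 78.8 dB SPL.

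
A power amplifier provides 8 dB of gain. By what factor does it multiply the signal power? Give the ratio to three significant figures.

Power ratio = 10^(dB/10).
10^(8/10) = 10^(0.8000) = 6.31.

6.31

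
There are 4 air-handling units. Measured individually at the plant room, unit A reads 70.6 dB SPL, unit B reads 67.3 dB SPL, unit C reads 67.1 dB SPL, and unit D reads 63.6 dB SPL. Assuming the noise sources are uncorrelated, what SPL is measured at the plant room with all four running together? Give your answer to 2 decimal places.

73.85 dB SPL

Uncorrelated sources add in intensity (power), not in dB.
L_total = 10·log₁₀(10^(70.6/10) + 10^(67.3/10) + 10^(67.1/10) + 10^(63.6/10)) = 10·log₁₀(24270000) = 73.85 dB SPL.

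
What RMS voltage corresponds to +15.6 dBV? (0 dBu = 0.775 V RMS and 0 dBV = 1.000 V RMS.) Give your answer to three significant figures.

6.03 V

V = 1.000 V × 10^(+15.6/20).
= 1.000 × 6.026 = 6.03 V.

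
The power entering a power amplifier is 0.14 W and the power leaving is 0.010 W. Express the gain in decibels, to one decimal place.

-11.5 dB

For a power ratio, dB = 10·log₁₀(P₂/P₁).
10·log₁₀(0.010/0.14) = 10·log₁₀(0.07143) = -11.5 dB.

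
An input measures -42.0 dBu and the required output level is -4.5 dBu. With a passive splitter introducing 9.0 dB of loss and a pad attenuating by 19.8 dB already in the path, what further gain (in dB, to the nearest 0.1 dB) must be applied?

The required make-up gain is the shortfall in the dB sum.
G = -4.5 − (-42.0) + 9.0 + 19.8 = 66.3 dB.

66.3 dB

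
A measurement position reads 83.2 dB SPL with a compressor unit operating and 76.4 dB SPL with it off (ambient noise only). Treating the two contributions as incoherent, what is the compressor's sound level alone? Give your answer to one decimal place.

Subtract intensities: L_src = 10·log₁₀(10^(L_total/10) − 10^(L_bg/10)).
L_src = 10·log₁₀(10^(83.2/10) − 10^(76.4/10)) = 10·log₁₀(165300000) = 82.2 dB SPL.

82.2 dB SPL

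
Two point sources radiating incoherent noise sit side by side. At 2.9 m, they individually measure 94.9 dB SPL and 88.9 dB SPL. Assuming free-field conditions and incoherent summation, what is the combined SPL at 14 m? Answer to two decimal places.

Combined at 2.9 m: 10·log₁₀(10^(94.9/10)+10^(88.9/10)) = 95.873 dB SPL.
Then apply −20·log₁₀(14/2.9) = -13.675 dB → 82.20 dB SPL.

82.20 dB SPL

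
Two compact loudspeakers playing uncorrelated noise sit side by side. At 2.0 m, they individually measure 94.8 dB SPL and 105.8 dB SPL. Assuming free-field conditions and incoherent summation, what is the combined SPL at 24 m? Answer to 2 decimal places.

84.55 dB SPL

Combined at 2.0 m: 10·log₁₀(10^(94.8/10)+10^(105.8/10)) = 106.132 dB SPL.
Then apply −20·log₁₀(24/2.0) = -21.584 dB → 84.55 dB SPL.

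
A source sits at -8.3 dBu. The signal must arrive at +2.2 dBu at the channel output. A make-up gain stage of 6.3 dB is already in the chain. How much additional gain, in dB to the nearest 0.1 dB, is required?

The required make-up gain is the shortfall in the dB sum.
G = +2.2 − (-8.3) − 6.3 = 4.2 dB.

4.2 dB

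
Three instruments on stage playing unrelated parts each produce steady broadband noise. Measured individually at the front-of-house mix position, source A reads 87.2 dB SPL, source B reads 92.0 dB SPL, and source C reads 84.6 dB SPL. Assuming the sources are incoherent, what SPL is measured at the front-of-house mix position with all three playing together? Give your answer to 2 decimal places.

93.80 dB SPL

Add the sources as powers (linear), then convert back to dB:
L_total = 10·log₁₀(10^(87.2/10) + 10^(92.0/10) + 10^(84.6/10)) = 10·log₁₀(2398000000) = 93.80 dB SPL.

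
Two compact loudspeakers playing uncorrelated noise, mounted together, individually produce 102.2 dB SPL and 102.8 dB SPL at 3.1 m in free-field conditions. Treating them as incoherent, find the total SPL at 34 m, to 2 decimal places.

84.72 dB SPL

Combined at 3.1 m: 10·log₁₀(10^(102.2/10)+10^(102.8/10)) = 105.521 dB SPL.
Then apply −20·log₁₀(34/3.1) = -20.802 dB → 84.72 dB SPL.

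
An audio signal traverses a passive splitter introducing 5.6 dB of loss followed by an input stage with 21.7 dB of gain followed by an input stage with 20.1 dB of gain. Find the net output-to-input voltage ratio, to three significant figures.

Net gain = (−5.6) + 21.7 + 20.1 = 36.2 dB.
Voltage ratio = 10^(36.2/20) = 64.6.

64.6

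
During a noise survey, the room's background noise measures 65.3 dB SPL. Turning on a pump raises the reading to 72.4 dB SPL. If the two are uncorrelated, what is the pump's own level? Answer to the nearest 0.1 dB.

71.5 dB SPL

Remove the background by subtracting linear intensities:
L_src = 10·log₁₀(10^(72.4/10) − 10^(65.3/10)) = 10·log₁₀(13990000) = 71.5 dB SPL.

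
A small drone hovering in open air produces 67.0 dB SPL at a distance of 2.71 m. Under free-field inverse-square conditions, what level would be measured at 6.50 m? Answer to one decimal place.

59.4 dB SPL

For a point source in a free field, ΔL = −20·log₁₀(d₂/d₁).
ΔL = −20·log₁₀(6.50/2.71) = -7.60 dB, so L₂ = 67.0 + (-7.60) = 59.4 dB SPL.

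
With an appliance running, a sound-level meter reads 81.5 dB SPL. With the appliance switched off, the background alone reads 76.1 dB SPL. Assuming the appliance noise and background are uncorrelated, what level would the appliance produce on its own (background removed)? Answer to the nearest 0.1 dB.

Subtract intensities: L_src = 10·log₁₀(10^(L_total/10) − 10^(L_bg/10)).
L_src = 10·log₁₀(10^(81.5/10) − 10^(76.1/10)) = 10·log₁₀(100500000) = 80.0 dB SPL.

80.0 dB SPL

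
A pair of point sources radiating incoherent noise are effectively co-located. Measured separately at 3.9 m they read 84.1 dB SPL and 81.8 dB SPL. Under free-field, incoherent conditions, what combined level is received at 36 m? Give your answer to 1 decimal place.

Combined at 3.9 m: 10·log₁₀(10^(84.1/10)+10^(81.8/10)) = 86.11 dB SPL.
Then apply −20·log₁₀(36/3.9) = -19.30 dB → 66.8 dB SPL.

66.8 dB SPL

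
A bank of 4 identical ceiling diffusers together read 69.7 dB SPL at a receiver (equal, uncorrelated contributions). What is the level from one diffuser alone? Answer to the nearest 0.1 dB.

63.7 dB SPL

4 equal incoherent sources add 10·log₁₀(4) = 6.02 dB over one source.
L_one = 69.7 − 6.02 = 63.7 dB SPL.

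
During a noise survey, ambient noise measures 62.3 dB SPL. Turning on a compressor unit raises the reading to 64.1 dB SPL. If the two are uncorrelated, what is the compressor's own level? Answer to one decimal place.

59.4 dB SPL

Background correction is a power subtraction:
L_src = 10·log₁₀(10^(64.1/10) − 10^(62.3/10)) = 10·log₁₀(872200) = 59.4 dB SPL.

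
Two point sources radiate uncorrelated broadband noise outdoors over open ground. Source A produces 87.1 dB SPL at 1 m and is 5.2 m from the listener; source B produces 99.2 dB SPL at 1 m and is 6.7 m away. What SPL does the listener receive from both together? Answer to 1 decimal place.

83.1 dB SPL

At the listener: L_A = 87.1 − 20·log₁₀(5.2) = 72.78 dB; L_B = 99.2 − 20·log₁₀(6.7) = 82.68 dB.
Combined: 10·log₁₀(10^(72.78/10)+10^(82.68/10)) = 83.1 dB SPL.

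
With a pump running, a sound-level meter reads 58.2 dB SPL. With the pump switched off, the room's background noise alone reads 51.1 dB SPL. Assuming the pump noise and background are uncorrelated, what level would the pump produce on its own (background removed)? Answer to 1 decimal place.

57.3 dB SPL

Remove the background by subtracting linear intensities:
L_src = 10·log₁₀(10^(58.2/10) − 10^(51.1/10)) = 10·log₁₀(531900) = 57.3 dB SPL.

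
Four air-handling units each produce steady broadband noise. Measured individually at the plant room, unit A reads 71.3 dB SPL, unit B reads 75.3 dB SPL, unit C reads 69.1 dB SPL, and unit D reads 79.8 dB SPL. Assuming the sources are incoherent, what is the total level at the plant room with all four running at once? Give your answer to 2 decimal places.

Incoherent sources sum as intensities:
L_total = 10·log₁₀(10^(71.3/10) + 10^(75.3/10) + 10^(69.1/10) + 10^(79.8/10)) = 10·log₁₀(151000000) = 81.79 dB SPL.

81.79 dB SPL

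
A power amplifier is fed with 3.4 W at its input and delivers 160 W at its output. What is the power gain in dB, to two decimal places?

16.73 dB

For a power ratio, dB = 10·log₁₀(P₂/P₁).
10·log₁₀(160/3.4) = 10·log₁₀(47.06) = 16.73 dB.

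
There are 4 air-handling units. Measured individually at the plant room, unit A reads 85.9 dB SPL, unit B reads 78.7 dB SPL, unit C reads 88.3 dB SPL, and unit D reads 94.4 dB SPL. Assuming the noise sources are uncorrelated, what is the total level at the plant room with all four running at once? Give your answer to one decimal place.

95.9 dB SPL

Incoherent sources sum as intensities:
L_total = 10·log₁₀(10^(85.9/10) + 10^(78.7/10) + 10^(88.3/10) + 10^(94.4/10)) = 10·log₁₀(3893000000) = 95.9 dB SPL.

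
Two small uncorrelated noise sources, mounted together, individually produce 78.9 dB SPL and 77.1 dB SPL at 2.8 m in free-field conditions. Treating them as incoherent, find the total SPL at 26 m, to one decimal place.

Combined at 2.8 m: 10·log₁₀(10^(78.9/10)+10^(77.1/10)) = 81.10 dB SPL.
Then apply −20·log₁₀(26/2.8) = -19.36 dB → 61.7 dB SPL.

61.7 dB SPL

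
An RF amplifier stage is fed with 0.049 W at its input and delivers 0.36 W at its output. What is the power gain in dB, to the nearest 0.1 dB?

8.7 dB

For a power ratio, dB = 10·log₁₀(P₂/P₁).
10·log₁₀(0.36/0.049) = 10·log₁₀(7.347) = 8.7 dB.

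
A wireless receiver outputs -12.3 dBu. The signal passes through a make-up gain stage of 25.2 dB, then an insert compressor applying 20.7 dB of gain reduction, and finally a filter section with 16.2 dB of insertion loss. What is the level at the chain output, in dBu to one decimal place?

Gain stages sum in dB:
-12.3 + 25.2 − 20.7 − 16.2 = -24.0 dBu.

-24.0 dBu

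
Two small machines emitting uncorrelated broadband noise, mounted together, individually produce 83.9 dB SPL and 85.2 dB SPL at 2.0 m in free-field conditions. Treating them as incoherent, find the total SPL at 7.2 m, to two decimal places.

Combined at 2.0 m: 10·log₁₀(10^(83.9/10)+10^(85.2/10)) = 87.609 dB SPL.
Then apply −20·log₁₀(7.2/2.0) = -11.126 dB → 76.48 dB SPL.

76.48 dB SPL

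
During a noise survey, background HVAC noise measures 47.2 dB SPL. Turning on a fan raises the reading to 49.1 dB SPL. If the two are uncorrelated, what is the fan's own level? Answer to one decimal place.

44.6 dB SPL

Remove the background by subtracting linear intensities:
L_src = 10·log₁₀(10^(49.1/10) − 10^(47.2/10)) = 10·log₁₀(28800) = 44.6 dB SPL.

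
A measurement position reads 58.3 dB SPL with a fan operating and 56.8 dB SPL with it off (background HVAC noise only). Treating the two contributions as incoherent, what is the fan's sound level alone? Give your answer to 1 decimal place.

Background correction is a power subtraction:
L_src = 10·log₁₀(10^(58.3/10) − 10^(56.8/10)) = 10·log₁₀(197500) = 53.0 dB SPL.

53.0 dB SPL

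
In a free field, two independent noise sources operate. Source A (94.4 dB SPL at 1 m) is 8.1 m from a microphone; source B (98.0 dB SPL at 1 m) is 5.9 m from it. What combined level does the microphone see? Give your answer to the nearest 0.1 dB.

At the listener: L_A = 94.4 − 20·log₁₀(8.1) = 76.23 dB; L_B = 98.0 − 20·log₁₀(5.9) = 82.58 dB.
Combined: 10·log₁₀(10^(76.23/10)+10^(82.58/10)) = 83.5 dB SPL.

83.5 dB SPL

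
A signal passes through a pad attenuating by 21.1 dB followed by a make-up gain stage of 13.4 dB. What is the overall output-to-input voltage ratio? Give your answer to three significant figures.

Net gain = (−21.1) + 13.4 = -7.7 dB.
Voltage ratio = 10^(-7.7/20) = 0.412.

0.412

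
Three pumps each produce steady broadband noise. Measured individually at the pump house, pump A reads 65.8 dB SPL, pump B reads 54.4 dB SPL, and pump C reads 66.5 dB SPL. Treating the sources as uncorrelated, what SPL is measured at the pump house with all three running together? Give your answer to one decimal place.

Incoherent sources sum as intensities:
L_total = 10·log₁₀(10^(65.8/10) + 10^(54.4/10) + 10^(66.5/10)) = 10·log₁₀(8544000) = 69.3 dB SPL.

69.3 dB SPL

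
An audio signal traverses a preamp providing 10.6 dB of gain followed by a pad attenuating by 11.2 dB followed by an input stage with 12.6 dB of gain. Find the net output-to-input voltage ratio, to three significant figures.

Net gain = 10.6 + (−11.2) + 12.6 = 12.0 dB.
Voltage ratio = 10^(12.0/20) = 3.98.

3.98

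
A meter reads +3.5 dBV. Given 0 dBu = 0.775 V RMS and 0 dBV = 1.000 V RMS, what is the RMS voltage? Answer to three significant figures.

V = 1.000 V × 10^(+3.5/20).
= 1.000 × 1.496 = 1.50 V.

1.50 V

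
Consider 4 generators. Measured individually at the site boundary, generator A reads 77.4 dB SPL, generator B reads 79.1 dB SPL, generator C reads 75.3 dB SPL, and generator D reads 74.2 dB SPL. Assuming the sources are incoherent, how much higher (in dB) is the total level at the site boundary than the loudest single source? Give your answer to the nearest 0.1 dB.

Incoherent sources sum as intensities:
L_total = 10·log₁₀(10^(77.4/10) + 10^(79.1/10) + 10^(75.3/10) + 10^(74.2/10)) = 82.93 dB SPL.
Excess over the loudest (79.1 dB): 82.93 − 79.1 = 3.8 dB.

3.8 dB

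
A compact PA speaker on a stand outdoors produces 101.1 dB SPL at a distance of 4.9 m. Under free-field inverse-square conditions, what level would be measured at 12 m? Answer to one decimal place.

93.3 dB SPL

Inverse-square spreading gives ΔL = −20·log₁₀(d₂/d₁).
ΔL = −20·log₁₀(12/4.9) = -7.78 dB, so L₂ = 101.1 + (-7.78) = 93.3 dB SPL.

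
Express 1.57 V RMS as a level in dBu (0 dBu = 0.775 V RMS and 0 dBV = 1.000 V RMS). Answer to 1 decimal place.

dBu = 20·log₁₀(V / 0.775 V).
20·log₁₀(1.57/0.775) = +6.1 dBu.

+6.1 dBu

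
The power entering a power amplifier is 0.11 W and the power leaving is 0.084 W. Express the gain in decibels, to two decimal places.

Power is a power quantity, so gain = 10·log₁₀(P_out/P_in).
10·log₁₀(0.084/0.11) = 10·log₁₀(0.7636) = -1.17 dB.

-1.17 dB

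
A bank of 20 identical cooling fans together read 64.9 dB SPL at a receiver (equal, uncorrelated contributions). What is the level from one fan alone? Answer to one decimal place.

20 equal incoherent sources add 10·log₁₀(20) = 13.01 dB over one source.
L_one = 64.9 − 13.01 = 51.9 dB SPL.

51.9 dB SPL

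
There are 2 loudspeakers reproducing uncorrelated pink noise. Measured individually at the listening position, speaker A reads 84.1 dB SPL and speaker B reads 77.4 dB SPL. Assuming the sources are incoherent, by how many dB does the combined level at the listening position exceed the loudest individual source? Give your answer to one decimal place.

0.8 dB

Uncorrelated sources add in intensity (power), not in dB.
L_total = 10·log₁₀(10^(84.1/10) + 10^(77.4/10)) = 84.94 dB SPL.
Excess over the loudest (84.1 dB): 84.94 − 84.1 = 0.8 dB.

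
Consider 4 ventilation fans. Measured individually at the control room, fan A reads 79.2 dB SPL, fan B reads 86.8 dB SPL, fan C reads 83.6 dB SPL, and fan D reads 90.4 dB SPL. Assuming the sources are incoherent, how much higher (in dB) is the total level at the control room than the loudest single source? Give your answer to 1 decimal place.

Incoherent sources sum as intensities:
L_total = 10·log₁₀(10^(79.2/10) + 10^(86.8/10) + 10^(83.6/10) + 10^(90.4/10)) = 92.76 dB SPL.
Excess over the loudest (90.4 dB): 92.76 − 90.4 = 2.4 dB.

2.4 dB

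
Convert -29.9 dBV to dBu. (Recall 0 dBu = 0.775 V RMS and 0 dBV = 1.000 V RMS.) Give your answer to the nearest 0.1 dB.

-27.7 dBu

The offset between the scales is 20·log₁₀(0.775/1.000) = −2.214 dB.
So dBu = -29.9 + 2.214 = -27.7 dBu.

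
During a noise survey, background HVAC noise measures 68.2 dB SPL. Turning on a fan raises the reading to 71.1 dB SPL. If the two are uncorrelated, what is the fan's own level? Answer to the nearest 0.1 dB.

Remove the background by subtracting linear intensities:
L_src = 10·log₁₀(10^(71.1/10) − 10^(68.2/10)) = 10·log₁₀(6276000) = 68.0 dB SPL.

68.0 dB SPL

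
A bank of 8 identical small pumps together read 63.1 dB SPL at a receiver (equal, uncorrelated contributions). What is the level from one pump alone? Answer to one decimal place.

54.1 dB SPL

8 equal incoherent sources add 10·log₁₀(8) = 9.03 dB over one source.
L_one = 63.1 − 9.03 = 54.1 dB SPL.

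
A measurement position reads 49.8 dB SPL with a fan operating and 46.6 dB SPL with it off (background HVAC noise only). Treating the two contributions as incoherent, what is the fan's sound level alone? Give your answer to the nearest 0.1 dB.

Remove the background by subtracting linear intensities:
L_src = 10·log₁₀(10^(49.8/10) − 10^(46.6/10)) = 10·log₁₀(49790) = 47.0 dB SPL.

47.0 dB SPL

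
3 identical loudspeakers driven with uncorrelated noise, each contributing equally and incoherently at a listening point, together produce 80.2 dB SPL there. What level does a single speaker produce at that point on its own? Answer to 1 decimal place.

3 equal incoherent sources add 10·log₁₀(3) = 4.77 dB over one source.
L_one = 80.2 − 4.77 = 75.4 dB SPL.

75.4 dB SPL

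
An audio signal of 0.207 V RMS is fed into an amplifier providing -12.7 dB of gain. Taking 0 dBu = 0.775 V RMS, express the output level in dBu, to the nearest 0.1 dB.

Input level: 20·log₁₀(0.207/0.775) = -11.47 dBu.
Output: -11.47 − 12.7 = -24.2 dBu.

-24.2 dBu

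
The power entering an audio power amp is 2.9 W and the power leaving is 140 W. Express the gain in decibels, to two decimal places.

Power ratio → dB uses the 10·log₁₀ form:
10·log₁₀(140/2.9) = 10·log₁₀(48.28) = 16.84 dB.

16.84 dB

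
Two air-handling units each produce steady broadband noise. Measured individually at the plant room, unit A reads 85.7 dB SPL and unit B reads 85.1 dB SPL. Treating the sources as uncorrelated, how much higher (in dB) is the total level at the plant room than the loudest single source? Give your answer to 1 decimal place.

2.7 dB

Add the sources as powers (linear), then convert back to dB:
L_total = 10·log₁₀(10^(85.7/10) + 10^(85.1/10)) = 88.42 dB SPL.
Excess over the loudest (85.7 dB): 88.42 − 85.7 = 2.7 dB.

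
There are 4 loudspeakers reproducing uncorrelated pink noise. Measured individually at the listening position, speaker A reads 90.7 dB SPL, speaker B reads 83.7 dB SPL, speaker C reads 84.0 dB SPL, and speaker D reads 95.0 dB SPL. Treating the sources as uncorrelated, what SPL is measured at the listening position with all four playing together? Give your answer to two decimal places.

96.83 dB SPL

Uncorrelated sources add in intensity (power), not in dB.
L_total = 10·log₁₀(10^(90.7/10) + 10^(83.7/10) + 10^(84.0/10) + 10^(95.0/10)) = 10·log₁₀(4823000000) = 96.83 dB SPL.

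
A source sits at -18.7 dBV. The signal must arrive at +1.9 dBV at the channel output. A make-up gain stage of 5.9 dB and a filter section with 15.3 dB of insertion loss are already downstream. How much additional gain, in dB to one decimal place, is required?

30.0 dB

The required make-up gain is the shortfall in the dB sum.
G = +1.9 − (-18.7) − 5.9 + 15.3 = 30.0 dB.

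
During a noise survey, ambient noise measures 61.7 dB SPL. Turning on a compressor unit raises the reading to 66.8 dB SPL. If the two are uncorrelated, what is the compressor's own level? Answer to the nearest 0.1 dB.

65.2 dB SPL

Background correction is a power subtraction:
L_src = 10·log₁₀(10^(66.8/10) − 10^(61.7/10)) = 10·log₁₀(3307000) = 65.2 dB SPL.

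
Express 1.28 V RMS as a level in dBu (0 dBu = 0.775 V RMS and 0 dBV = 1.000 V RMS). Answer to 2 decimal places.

+4.36 dBu

dBu = 20·log₁₀(V / 0.775 V).
20·log₁₀(1.28/0.775) = +4.36 dBu.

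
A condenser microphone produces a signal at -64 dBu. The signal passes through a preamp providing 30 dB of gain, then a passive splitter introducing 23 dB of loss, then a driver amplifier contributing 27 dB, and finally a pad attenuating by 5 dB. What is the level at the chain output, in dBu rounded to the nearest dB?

-35 dBu

Cascaded gains and losses add directly in dB.
-64 + 30 − 23 + 27 − 5 = -35 dBu.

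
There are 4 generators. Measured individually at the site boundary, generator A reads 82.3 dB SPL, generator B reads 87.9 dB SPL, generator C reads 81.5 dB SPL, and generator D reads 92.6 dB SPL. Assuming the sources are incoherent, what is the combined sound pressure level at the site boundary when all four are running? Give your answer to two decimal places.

94.39 dB SPL

Add the sources as powers (linear), then convert back to dB:
L_total = 10·log₁₀(10^(82.3/10) + 10^(87.9/10) + 10^(81.5/10) + 10^(92.6/10)) = 10·log₁₀(2747000000) = 94.39 dB SPL.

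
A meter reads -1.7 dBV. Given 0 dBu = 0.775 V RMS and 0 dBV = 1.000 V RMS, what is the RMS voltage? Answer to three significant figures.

V = 1.000 V × 10^(-1.7/20).
= 1.000 × 0.8222 = 0.822 V.

0.822 V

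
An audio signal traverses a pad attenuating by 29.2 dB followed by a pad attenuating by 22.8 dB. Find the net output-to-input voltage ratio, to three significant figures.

Net gain = (−29.2) + (−22.8) = -52.0 dB.
Voltage ratio = 10^(-52.0/20) = 0.00251.

0.00251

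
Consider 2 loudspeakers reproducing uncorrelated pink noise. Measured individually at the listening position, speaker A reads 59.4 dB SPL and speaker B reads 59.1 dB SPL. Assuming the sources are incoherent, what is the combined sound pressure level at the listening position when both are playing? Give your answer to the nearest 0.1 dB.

62.3 dB SPL

Add the sources as powers (linear), then convert back to dB:
L_total = 10·log₁₀(10^(59.4/10) + 10^(59.1/10)) = 10·log₁₀(1684000) = 62.3 dB SPL.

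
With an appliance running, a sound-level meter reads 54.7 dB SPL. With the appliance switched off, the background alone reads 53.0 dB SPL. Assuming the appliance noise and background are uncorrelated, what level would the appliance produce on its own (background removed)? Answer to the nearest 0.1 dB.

49.8 dB SPL

Background correction is a power subtraction:
L_src = 10·log₁₀(10^(54.7/10) − 10^(53.0/10)) = 10·log₁₀(95590) = 49.8 dB SPL.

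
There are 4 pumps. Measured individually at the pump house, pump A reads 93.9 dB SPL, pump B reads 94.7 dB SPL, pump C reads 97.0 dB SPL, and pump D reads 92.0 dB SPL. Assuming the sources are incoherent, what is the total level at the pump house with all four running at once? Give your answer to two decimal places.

Incoherent sources sum as intensities:
L_total = 10·log₁₀(10^(93.9/10) + 10^(94.7/10) + 10^(97.0/10) + 10^(92.0/10)) = 10·log₁₀(12003000000) = 100.79 dB SPL.

100.79 dB SPL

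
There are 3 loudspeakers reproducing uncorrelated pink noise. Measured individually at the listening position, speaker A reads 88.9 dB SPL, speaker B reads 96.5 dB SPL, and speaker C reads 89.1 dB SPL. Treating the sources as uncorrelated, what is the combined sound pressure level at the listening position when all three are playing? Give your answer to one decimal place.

97.8 dB SPL

Add the sources as powers (linear), then convert back to dB:
L_total = 10·log₁₀(10^(88.9/10) + 10^(96.5/10) + 10^(89.1/10)) = 10·log₁₀(6056000000) = 97.8 dB SPL.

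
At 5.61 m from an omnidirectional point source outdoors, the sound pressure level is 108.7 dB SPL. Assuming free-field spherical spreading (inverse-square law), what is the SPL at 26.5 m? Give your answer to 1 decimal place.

95.2 dB SPL

Inverse-square spreading gives ΔL = −20·log₁₀(d₂/d₁).
ΔL = −20·log₁₀(26.5/5.61) = -13.49 dB, so L₂ = 108.7 + (-13.49) = 95.2 dB SPL.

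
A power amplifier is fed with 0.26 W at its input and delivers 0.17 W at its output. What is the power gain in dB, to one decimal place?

Power is a power quantity, so gain = 10·log₁₀(P_out/P_in).
10·log₁₀(0.17/0.26) = 10·log₁₀(0.6538) = -1.8 dB.

-1.8 dB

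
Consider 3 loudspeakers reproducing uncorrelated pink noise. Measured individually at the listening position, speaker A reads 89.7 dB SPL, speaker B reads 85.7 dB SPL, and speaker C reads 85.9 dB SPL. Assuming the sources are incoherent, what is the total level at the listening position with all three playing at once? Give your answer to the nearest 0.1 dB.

Add the sources as powers (linear), then convert back to dB:
L_total = 10·log₁₀(10^(89.7/10) + 10^(85.7/10) + 10^(85.9/10)) = 10·log₁₀(1694000000) = 92.3 dB SPL.

92.3 dB SPL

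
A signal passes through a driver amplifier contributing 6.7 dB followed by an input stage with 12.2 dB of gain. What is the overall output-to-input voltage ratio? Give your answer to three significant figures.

8.81

Net gain = 6.7 + 12.2 = 18.9 dB.
Voltage ratio = 10^(18.9/20) = 8.81.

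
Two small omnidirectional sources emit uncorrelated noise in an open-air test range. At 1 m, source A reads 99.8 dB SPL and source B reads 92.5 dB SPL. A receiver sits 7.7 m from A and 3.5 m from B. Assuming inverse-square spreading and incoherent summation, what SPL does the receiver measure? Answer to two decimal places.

84.86 dB SPL

At the listener: L_A = 99.8 − 20·log₁₀(7.7) = 82.070 dB; L_B = 92.5 − 20·log₁₀(3.5) = 81.619 dB.
Combined: 10·log₁₀(10^(82.070/10)+10^(81.619/10)) = 84.86 dB SPL.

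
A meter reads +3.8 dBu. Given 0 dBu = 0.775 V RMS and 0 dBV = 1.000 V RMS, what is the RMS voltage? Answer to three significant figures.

V = 0.775 V × 10^(+3.8/20).
= 0.775 × 1.549 = 1.20 V.

1.20 V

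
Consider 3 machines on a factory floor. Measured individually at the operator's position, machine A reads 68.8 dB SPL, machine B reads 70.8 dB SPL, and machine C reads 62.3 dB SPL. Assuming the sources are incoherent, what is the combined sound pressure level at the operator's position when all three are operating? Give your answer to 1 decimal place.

73.3 dB SPL

Add the sources as powers (linear), then convert back to dB:
L_total = 10·log₁₀(10^(68.8/10) + 10^(70.8/10) + 10^(62.3/10)) = 10·log₁₀(21310000) = 73.3 dB SPL.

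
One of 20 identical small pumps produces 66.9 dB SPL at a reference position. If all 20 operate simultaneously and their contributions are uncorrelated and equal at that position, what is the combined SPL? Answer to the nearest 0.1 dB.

20 equal incoherent sources raise the level by 10·log₁₀(20) = 13.01 dB.
L_total = 66.9 + 13.01 = 79.9 dB SPL.

79.9 dB SPL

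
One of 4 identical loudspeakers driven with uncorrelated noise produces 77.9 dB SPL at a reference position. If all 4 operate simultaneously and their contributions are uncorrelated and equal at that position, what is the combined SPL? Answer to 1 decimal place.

4 equal incoherent sources raise the level by 10·log₁₀(4) = 6.02 dB.
L_total = 77.9 + 6.02 = 83.9 dB SPL.

83.9 dB SPL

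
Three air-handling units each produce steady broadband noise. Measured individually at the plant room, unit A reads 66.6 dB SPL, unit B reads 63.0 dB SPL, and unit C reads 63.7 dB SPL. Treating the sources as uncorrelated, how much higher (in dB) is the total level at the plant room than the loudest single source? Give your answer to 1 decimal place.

2.9 dB

Uncorrelated sources add in intensity (power), not in dB.
L_total = 10·log₁₀(10^(66.6/10) + 10^(63.0/10) + 10^(63.7/10)) = 69.50 dB SPL.
Excess over the loudest (66.6 dB): 69.50 − 66.6 = 2.9 dB.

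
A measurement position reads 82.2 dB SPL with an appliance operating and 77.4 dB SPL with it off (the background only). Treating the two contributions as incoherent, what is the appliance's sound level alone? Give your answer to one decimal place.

80.5 dB SPL

Remove the background by subtracting linear intensities:
L_src = 10·log₁₀(10^(82.2/10) − 10^(77.4/10)) = 10·log₁₀(111000000) = 80.5 dB SPL.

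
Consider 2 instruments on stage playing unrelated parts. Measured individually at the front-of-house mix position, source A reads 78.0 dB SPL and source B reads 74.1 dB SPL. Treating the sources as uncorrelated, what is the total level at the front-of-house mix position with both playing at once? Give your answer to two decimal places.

Uncorrelated sources add in intensity (power), not in dB.
L_total = 10·log₁₀(10^(78.0/10) + 10^(74.1/10)) = 10·log₁₀(88800000) = 79.48 dB SPL.

79.48 dB SPL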